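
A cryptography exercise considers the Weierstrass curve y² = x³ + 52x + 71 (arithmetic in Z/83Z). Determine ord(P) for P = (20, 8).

2P: tangent at (20, 8): λ = (3·20² + 52)/(2·8) ≡ 7/16. 16⁻¹ ≡ 26 (mod 83), so λ ≡ 7·26 ≡ 16.
  x = λ² - 20 - 20 = 256 - 40 ≡ 50; y = λ·(20 - 50) - 8 ≡ 10. → (50, 10)
3P: (50, 10) + (20, 8). λ = (8 - 10)/(20 - 50) ≡ 81/53 mod 83. 53⁻¹ ≡ 47 (mod 83), so λ ≡ 72.
  x = λ² - 50 - 20 = 5184 - 70 ≡ 51; y = λ·(50 - 51) - 10 ≡ 1. → (51, 1)
4P: (51, 1) + (20, 8). λ = (8 - 1)/(20 - 51) ≡ 7/52 mod 83. 52⁻¹ ≡ 8 (mod 83) since 52·8 = 416 ≡ 1, so λ ≡ 56.
  x = λ² - 51 - 20 = 3136 - 71 ≡ 77; y = λ·(51 - 77) - 1 ≡ 37. → (77, 37)
5P: (77, 37) + (20, 8). λ = (8 - 37)/(20 - 77) ≡ 54/26 mod 83. 26⁻¹ ≡ 16 (mod 83), so λ ≡ 34.
  x = λ² - 77 - 20 = 1156 - 97 ≡ 63; y = λ·(77 - 63) - 37 ≡ 24. → (63, 24)
6P: (63, 24) + (20, 8). λ = (8 - 24)/(20 - 63) ≡ 67/40 mod 83. 40⁻¹ ≡ 27 (mod 83) since 40·27 = 1080 ≡ 1, so λ ≡ 66.
  x = λ² - 63 - 20 = 4356 - 83 ≡ 40; y = λ·(63 - 40) - 24 ≡ 0. → (40, 0)
7P: (40, 0) + (20, 8). λ = (8 - 0)/(20 - 40) ≡ 8/63 mod 83. 63⁻¹ ≡ 29 (mod 83), so λ ≡ 66.
  x = λ² - 40 - 20 = 4356 - 60 ≡ 63; y = λ·(40 - 63) - 0 ≡ 59. → (63, 59)
8P: (63, 59) + (20, 8). λ = (8 - 59)/(20 - 63) ≡ 32/40 mod 83. 40⁻¹ ≡ 27 (mod 83) since 40·27 = 1080 ≡ 1, so λ ≡ 34.
  x = λ² - 63 - 20 = 1156 - 83 ≡ 77; y = λ·(63 - 77) - 59 ≡ 46. → (77, 46)
9P: (77, 46) + (20, 8). λ = (8 - 46)/(20 - 77) ≡ 45/26 mod 83. 26⁻¹ ≡ 16 (mod 83), so λ ≡ 56.
  x = λ² - 77 - 20 = 3136 - 97 ≡ 51; y = λ·(77 - 51) - 46 ≡ 82. → (51, 82)
10P: (51, 82) + (20, 8). λ = (8 - 82)/(20 - 51) ≡ 9/52 mod 83. 52⁻¹ ≡ 8 (mod 83), so λ ≡ 72.
  x = λ² - 51 - 20 = 5184 - 71 ≡ 50; y = λ·(51 - 50) - 82 ≡ 73. → (50, 73)
11P: (50, 73) + (20, 8). λ = (8 - 73)/(20 - 50) ≡ 18/53 mod 83. 53⁻¹ ≡ 47 (mod 83) since 53·47 = 2491 ≡ 1, so λ ≡ 16.
  x = λ² - 50 - 20 = 256 - 70 ≡ 20; y = λ·(50 - 20) - 73 ≡ 75. → (20, 75)
12P: (20, 75) + (20, 8): same x and y₁ ≡ -y₂, so the sum is 𝒪.
12P = 𝒪, so the order is 12.

12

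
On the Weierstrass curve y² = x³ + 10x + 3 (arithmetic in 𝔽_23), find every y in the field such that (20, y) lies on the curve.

x³ + 10x + 3 = 8203 ≡ 15 (mod 23).
15 is a non-residue mod 23; no y exists.

none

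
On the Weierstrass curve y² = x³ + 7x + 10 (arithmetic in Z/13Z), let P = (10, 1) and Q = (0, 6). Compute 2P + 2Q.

(10, 1)

First 2P:
Repeated addition: build up to 2P.
2P: tangent at (10, 1): λ = (3·10² + 7)/(2·1) ≡ 8/2. 2⁻¹ ≡ 7 (mod 13) since 2·7 = 14 ≡ 1, so λ ≡ 8·7 ≡ 4.
  x = λ² - 10 - 10 = 16 - 20 ≡ 9; y = λ·(10 - 9) - 1 ≡ 3. → (9, 3)
2P = (9, 3).
Next 2Q:
Repeated addition: build up to 2Q.
2Q: tangent at (0, 6): λ = (3·0² + 7)/(2·6) ≡ 7/12. 12⁻¹ ≡ 12 (mod 13), so λ ≡ 7·12 ≡ 6.
  x = λ² - 0 - 0 = 36 - 0 ≡ 10; y = λ·(0 - 10) - 6 ≡ 12. → (10, 12)
2Q = (10, 12).
Finally 2P + 2Q:
(9, 3) + (10, 12). λ = (12 - 3)/(10 - 9) ≡ 9/1 mod 13. 1⁻¹ ≡ 1 (mod 13), so λ ≡ 9.
  x = λ² - 9 - 10 = 81 - 19 ≡ 10; y = λ·(9 - 10) - 3 ≡ 1. → (10, 1)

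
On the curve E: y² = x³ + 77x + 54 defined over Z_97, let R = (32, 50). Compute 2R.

tangent at (32, 50): λ = (3·32² + 77)/(2·50) ≡ 45/3. 3⁻¹ ≡ 65 (mod 97) since 3·65 = 195 ≡ 1, so λ ≡ 45·65 ≡ 15.
  x = λ² - 32 - 32 = 225 - 64 ≡ 64; y = λ·(32 - 64) - 50 ≡ 52. → (64, 52)

(64, 52)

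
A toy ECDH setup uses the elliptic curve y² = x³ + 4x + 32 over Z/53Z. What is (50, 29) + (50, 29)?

tangent at (50, 29): λ = (3·50² + 4)/(2·29) ≡ 31/5. 5⁻¹ ≡ 32 (mod 53), so λ ≡ 31·32 ≡ 38.
  x = λ² - 50 - 50 = 1444 - 100 ≡ 19; y = λ·(50 - 19) - 29 ≡ 36. → (19, 36)

(19, 36)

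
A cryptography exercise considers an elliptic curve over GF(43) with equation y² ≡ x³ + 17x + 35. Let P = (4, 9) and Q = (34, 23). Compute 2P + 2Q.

First 2P:
Repeated addition: build up to 2P.
2P: tangent at (4, 9): λ = (3·4² + 17)/(2·9) ≡ 22/18. 18⁻¹ ≡ 12 (mod 43), so λ ≡ 22·12 ≡ 6.
  x = λ² - 4 - 4 = 36 - 8 ≡ 28; y = λ·(4 - 28) - 9 ≡ 19. → (28, 19)
2P = (28, 19).
Next 2Q:
Repeated addition: build up to 2Q.
2Q: tangent at (34, 23): λ = (3·34² + 17)/(2·23) ≡ 2/3. 3⁻¹ ≡ 29 (mod 43) since 3·29 = 87 ≡ 1, so λ ≡ 2·29 ≡ 15.
  x = λ² - 34 - 34 = 225 - 68 ≡ 28; y = λ·(34 - 28) - 23 ≡ 24. → (28, 24)
2Q = (28, 24).
Finally 2P + 2Q:
(28, 19) + (28, 24): same x and y₁ ≡ -y₂, so the sum is O.

O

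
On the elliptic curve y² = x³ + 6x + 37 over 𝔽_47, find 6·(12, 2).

Write P = (12, 2).
Repeated addition: build up to 6P.
2P: tangent at (12, 2): λ = (3·12² + 6)/(2·2) ≡ 15/4. 4⁻¹ ≡ 12 (mod 47), so λ ≡ 15·12 ≡ 39.
  x = λ² - 12 - 12 = 1521 - 24 ≡ 40; y = λ·(12 - 40) - 2 ≡ 34. → (40, 34)
3P: (40, 34) + (12, 2). λ = (2 - 34)/(12 - 40) ≡ 15/19 mod 47. 19⁻¹ ≡ 5 (mod 47), so λ ≡ 28.
  x = λ² - 40 - 12 = 784 - 52 ≡ 27; y = λ·(40 - 27) - 34 ≡ 1. → (27, 1)
4P: (27, 1) + (12, 2). λ = (2 - 1)/(12 - 27) ≡ 1/32 mod 47. 32⁻¹ ≡ 25 (mod 47) since 32·25 = 800 ≡ 1, so λ ≡ 25.
  x = λ² - 27 - 12 = 625 - 39 ≡ 22; y = λ·(27 - 22) - 1 ≡ 30. → (22, 30)
5P: (22, 30) + (12, 2). λ = (2 - 30)/(12 - 22) ≡ 19/37 mod 47. 37⁻¹ ≡ 14 (mod 47) since 37·14 = 518 ≡ 1, so λ ≡ 31.
  x = λ² - 22 - 12 = 961 - 34 ≡ 34; y = λ·(22 - 34) - 30 ≡ 21. → (34, 21)
6P: (34, 21) + (12, 2). λ = (2 - 21)/(12 - 34) ≡ 28/25 mod 47. 25⁻¹ ≡ 32 (mod 47) since 25·32 = 800 ≡ 1, so λ ≡ 3.
  x = λ² - 34 - 12 = 9 - 46 ≡ 10; y = λ·(34 - 10) - 21 ≡ 4. → (10, 4)

(10, 4)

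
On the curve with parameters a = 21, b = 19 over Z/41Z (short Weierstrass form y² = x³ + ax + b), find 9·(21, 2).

O

Write Q = (21, 2).
Repeated addition: build up to 9Q.
2Q: tangent at (21, 2): λ = (3·21² + 21)/(2·2) ≡ 32/4. 4⁻¹ ≡ 31 (mod 41) since 4·31 = 124 ≡ 1, so λ ≡ 32·31 ≡ 8.
  x = λ² - 21 - 21 = 64 - 42 ≡ 22; y = λ·(21 - 22) - 2 ≡ 31. → (22, 31)
3Q: (22, 31) + (21, 2). λ = (2 - 31)/(21 - 22) ≡ 12/40 mod 41. 40⁻¹ ≡ 40 (mod 41), so λ ≡ 29.
  x = λ² - 22 - 21 = 841 - 43 ≡ 19; y = λ·(22 - 19) - 31 ≡ 15. → (19, 15)
4Q: (19, 15) + (21, 2). λ = (2 - 15)/(21 - 19) ≡ 28/2 mod 41. 2⁻¹ ≡ 21 (mod 41), so λ ≡ 14.
  x = λ² - 19 - 21 = 196 - 40 ≡ 33; y = λ·(19 - 33) - 15 ≡ 35. → (33, 35)
5Q: (33, 35) + (21, 2). λ = (2 - 35)/(21 - 33) ≡ 8/29 mod 41. 29⁻¹ ≡ 17 (mod 41), so λ ≡ 13.
  x = λ² - 33 - 21 = 169 - 54 ≡ 33; y = λ·(33 - 33) - 35 ≡ 6. → (33, 6)
6Q: (33, 6) + (21, 2). λ = (2 - 6)/(21 - 33) ≡ 37/29 mod 41. 29⁻¹ ≡ 17 (mod 41) since 29·17 = 493 ≡ 1, so λ ≡ 14.
  x = λ² - 33 - 21 = 196 - 54 ≡ 19; y = λ·(33 - 19) - 6 ≡ 26. → (19, 26)
7Q: (19, 26) + (21, 2). λ = (2 - 26)/(21 - 19) ≡ 17/2 mod 41. 2⁻¹ ≡ 21 (mod 41) since 2·21 = 42 ≡ 1, so λ ≡ 29.
  x = λ² - 19 - 21 = 841 - 40 ≡ 22; y = λ·(19 - 22) - 26 ≡ 10. → (22, 10)
8Q: (22, 10) + (21, 2). λ = (2 - 10)/(21 - 22) ≡ 33/40 mod 41. 40⁻¹ ≡ 40 (mod 41), so λ ≡ 8.
  x = λ² - 22 - 21 = 64 - 43 ≡ 21; y = λ·(22 - 21) - 10 ≡ 39. → (21, 39)
9Q: (21, 39) + (21, 2): same x and y₁ ≡ -y₂, so the sum is ∞.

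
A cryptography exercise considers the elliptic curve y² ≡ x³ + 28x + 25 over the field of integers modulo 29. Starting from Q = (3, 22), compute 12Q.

Repeated addition: build up to 12Q.
2Q: tangent at (3, 22): λ = (3·3² + 28)/(2·22) ≡ 26/15. 15⁻¹ ≡ 2 (mod 29) since 15·2 = 30 ≡ 1, so λ ≡ 26·2 ≡ 23.
  x = λ² - 3 - 3 = 529 - 6 ≡ 1; y = λ·(3 - 1) - 22 ≡ 24. → (1, 24)
3Q: (1, 24) + (3, 22). λ = (22 - 24)/(3 - 1) ≡ 27/2 mod 29. 2⁻¹ ≡ 15 (mod 29) since 2·15 = 30 ≡ 1, so λ ≡ 28.
  x = λ² - 1 - 3 = 784 - 4 ≡ 26; y = λ·(1 - 26) - 24 ≡ 1. → (26, 1)
4Q: (26, 1) + (3, 22). λ = (22 - 1)/(3 - 26) ≡ 21/6 mod 29. 6⁻¹ ≡ 5 (mod 29), so λ ≡ 18.
  x = λ² - 26 - 3 = 324 - 29 ≡ 5; y = λ·(26 - 5) - 1 ≡ 0. → (5, 0)
5Q: (5, 0) + (3, 22). λ = (22 - 0)/(3 - 5) ≡ 22/27 mod 29. 27⁻¹ ≡ 14 (mod 29), so λ ≡ 18.
  x = λ² - 5 - 3 = 324 - 8 ≡ 26; y = λ·(5 - 26) - 0 ≡ 28. → (26, 28)
6Q: (26, 28) + (3, 22). λ = (22 - 28)/(3 - 26) ≡ 23/6 mod 29. 6⁻¹ ≡ 5 (mod 29), so λ ≡ 28.
  x = λ² - 26 - 3 = 784 - 29 ≡ 1; y = λ·(26 - 1) - 28 ≡ 5. → (1, 5)
7Q: (1, 5) + (3, 22). λ = (22 - 5)/(3 - 1) ≡ 17/2 mod 29. 2⁻¹ ≡ 15 (mod 29), so λ ≡ 23.
  x = λ² - 1 - 3 = 529 - 4 ≡ 3; y = λ·(1 - 3) - 5 ≡ 7. → (3, 7)
8Q: (3, 7) + (3, 22): same x and y₁ ≡ -y₂, so the sum is O.
9Q: O + (3, 22) = (3, 22) (identity).
10Q: tangent at (3, 22): λ = (3·3² + 28)/(2·22) ≡ 26/15. 15⁻¹ ≡ 2 (mod 29), so λ ≡ 26·2 ≡ 23.
  x = λ² - 3 - 3 = 529 - 6 ≡ 1; y = λ·(3 - 1) - 22 ≡ 24. → (1, 24)
11Q: (1, 24) + (3, 22). λ = (22 - 24)/(3 - 1) ≡ 27/2 mod 29. 2⁻¹ ≡ 15 (mod 29), so λ ≡ 28.
  x = λ² - 1 - 3 = 784 - 4 ≡ 26; y = λ·(1 - 26) - 24 ≡ 1. → (26, 1)
12Q: (26, 1) + (3, 22). λ = (22 - 1)/(3 - 26) ≡ 21/6 mod 29. 6⁻¹ ≡ 5 (mod 29) since 6·5 = 30 ≡ 1, so λ ≡ 18.
  x = λ² - 26 - 3 = 324 - 29 ≡ 5; y = λ·(26 - 5) - 1 ≡ 0. → (5, 0)

(5, 0)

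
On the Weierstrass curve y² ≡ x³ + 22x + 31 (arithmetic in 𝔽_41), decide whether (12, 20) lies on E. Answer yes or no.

no

y² = 20² ≡ 31; x³ + 22x + 31 = 2023 ≡ 14 (mod 41). 31 ≠ 14.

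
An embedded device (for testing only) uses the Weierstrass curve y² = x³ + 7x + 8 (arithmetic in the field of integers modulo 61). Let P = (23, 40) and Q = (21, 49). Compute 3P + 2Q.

First 3P:
Repeated addition: build up to 3P.
2P: tangent at (23, 40): λ = (3·23² + 7)/(2·40) ≡ 8/19. 19⁻¹ ≡ 45 (mod 61) since 19·45 = 855 ≡ 1, so λ ≡ 8·45 ≡ 55.
  x = λ² - 23 - 23 = 3025 - 46 ≡ 51; y = λ·(23 - 51) - 40 ≡ 6. → (51, 6)
3P: (51, 6) + (23, 40). λ = (40 - 6)/(23 - 51) ≡ 34/33 mod 61. 33⁻¹ ≡ 37 (mod 61), so λ ≡ 38.
  x = λ² - 51 - 23 = 1444 - 74 ≡ 28; y = λ·(51 - 28) - 6 ≡ 14. → (28, 14)
3P = (28, 14).
Next 2Q:
Repeated addition: build up to 2Q.
2Q: tangent at (21, 49): λ = (3·21² + 7)/(2·49) ≡ 49/37. 37⁻¹ ≡ 33 (mod 61), so λ ≡ 49·33 ≡ 31.
  x = λ² - 21 - 21 = 961 - 42 ≡ 4; y = λ·(21 - 4) - 49 ≡ 51. → (4, 51)
2Q = (4, 51).
Finally 3P + 2Q:
(28, 14) + (4, 51). λ = (51 - 14)/(4 - 28) ≡ 37/37 mod 61. 37⁻¹ ≡ 33 (mod 61), so λ ≡ 1.
  x = λ² - 28 - 4 = 1 - 32 ≡ 30; y = λ·(28 - 30) - 14 ≡ 45. → (30, 45)

(30, 45)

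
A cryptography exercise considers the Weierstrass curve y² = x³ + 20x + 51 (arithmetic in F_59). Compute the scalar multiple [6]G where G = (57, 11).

(35, 5)

Double-and-add on 6 = (110)₂. Start with G = (57, 11) for the leading 1-bit.
double: tangent at (57, 11): λ = (3·57² + 20)/(2·11) ≡ 32/22. 22⁻¹ ≡ 51 (mod 59) since 22·51 = 1122 ≡ 1, so λ ≡ 32·51 ≡ 39.
  x = λ² - 57 - 57 = 1521 - 114 ≡ 50; y = λ·(57 - 50) - 11 ≡ 26. → (50, 26)
add G: (50, 26) + (57, 11). λ = (11 - 26)/(57 - 50) ≡ 44/7 mod 59. 7⁻¹ ≡ 17 (mod 59), so λ ≡ 40.
  x = λ² - 50 - 57 = 1600 - 107 ≡ 18; y = λ·(50 - 18) - 26 ≡ 15. → (18, 15)
double: tangent at (18, 15): λ = (3·18² + 20)/(2·15) ≡ 48/30. 30⁻¹ ≡ 2 (mod 59) since 30·2 = 60 ≡ 1, so λ ≡ 48·2 ≡ 37.
  x = λ² - 18 - 18 = 1369 - 36 ≡ 35; y = λ·(18 - 35) - 15 ≡ 5. → (35, 5)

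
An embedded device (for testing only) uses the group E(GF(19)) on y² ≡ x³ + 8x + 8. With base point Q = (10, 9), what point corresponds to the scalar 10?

Double-and-add on 10 = (1010)₂. Start with Q = (10, 9) for the leading 1-bit.
double: tangent at (10, 9): λ = (3·10² + 8)/(2·9) ≡ 4/18. 18⁻¹ ≡ 18 (mod 19), so λ ≡ 4·18 ≡ 15.
  x = λ² - 10 - 10 = 225 - 20 ≡ 15; y = λ·(10 - 15) - 9 ≡ 11. → (15, 11)
double: tangent at (15, 11): λ = (3·15² + 8)/(2·11) ≡ 18/3. 3⁻¹ ≡ 13 (mod 19), so λ ≡ 18·13 ≡ 6.
  x = λ² - 15 - 15 = 36 - 30 ≡ 6; y = λ·(15 - 6) - 11 ≡ 5. → (6, 5)
add Q: (6, 5) + (10, 9). λ = (9 - 5)/(10 - 6) ≡ 4/4 mod 19. 4⁻¹ ≡ 5 (mod 19), so λ ≡ 1.
  x = λ² - 6 - 10 = 1 - 16 ≡ 4; y = λ·(6 - 4) - 5 ≡ 16. → (4, 16)
double: tangent at (4, 16): λ = (3·4² + 8)/(2·16) ≡ 18/13. 13⁻¹ ≡ 3 (mod 19), so λ ≡ 18·3 ≡ 16.
  x = λ² - 4 - 4 = 256 - 8 ≡ 1; y = λ·(4 - 1) - 16 ≡ 13. → (1, 13)

(1, 13)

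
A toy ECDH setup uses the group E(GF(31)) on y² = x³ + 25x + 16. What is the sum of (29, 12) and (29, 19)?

O

The two points share x = 29 and their y-coordinates satisfy 12 + 19 ≡ 0 (mod 31), so they are inverses. Their sum is the point at infinity.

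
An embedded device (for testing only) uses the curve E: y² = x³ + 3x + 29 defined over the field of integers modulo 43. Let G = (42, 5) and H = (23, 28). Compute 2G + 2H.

First 2G:
Repeated addition: build up to 2G.
2G: tangent at (42, 5): λ = (3·42² + 3)/(2·5) ≡ 6/10. 10⁻¹ ≡ 13 (mod 43), so λ ≡ 6·13 ≡ 35.
  x = λ² - 42 - 42 = 1225 - 84 ≡ 23; y = λ·(42 - 23) - 5 ≡ 15. → (23, 15)
2G = (23, 15).
Next 2H:
Repeated addition: build up to 2H.
2H: tangent at (23, 28): λ = (3·23² + 3)/(2·28) ≡ 42/13. 13⁻¹ ≡ 10 (mod 43), so λ ≡ 42·10 ≡ 33.
  x = λ² - 23 - 23 = 1089 - 46 ≡ 11; y = λ·(23 - 11) - 28 ≡ 24. → (11, 24)
2H = (11, 24).
Finally 2G + 2H:
(23, 15) + (11, 24). λ = (24 - 15)/(11 - 23) ≡ 9/31 mod 43. 31⁻¹ ≡ 25 (mod 43), so λ ≡ 10.
  x = λ² - 23 - 11 = 100 - 34 ≡ 23; y = λ·(23 - 23) - 15 ≡ 28. → (23, 28)

(23, 28)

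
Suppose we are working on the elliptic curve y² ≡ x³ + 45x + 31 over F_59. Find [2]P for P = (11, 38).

tangent at (11, 38): λ = (3·11² + 45)/(2·38) ≡ 54/17. 17⁻¹ ≡ 7 (mod 59) since 17·7 = 119 ≡ 1, so λ ≡ 54·7 ≡ 24.
  x = λ² - 11 - 11 = 576 - 22 ≡ 23; y = λ·(11 - 23) - 38 ≡ 28. → (23, 28)

(23, 28)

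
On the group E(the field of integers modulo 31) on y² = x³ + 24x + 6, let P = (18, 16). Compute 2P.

(11, 12)

tangent at (18, 16): λ = (3·18² + 24)/(2·16) ≡ 4/1. 1⁻¹ ≡ 1 (mod 31), so λ ≡ 4·1 ≡ 4.
  x = λ² - 18 - 18 = 16 - 36 ≡ 11; y = λ·(18 - 11) - 16 ≡ 12. → (11, 12)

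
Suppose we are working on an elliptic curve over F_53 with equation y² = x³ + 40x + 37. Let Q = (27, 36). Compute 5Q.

Double-and-add on 5 = (101)₂. Start with Q = (27, 36) for the leading 1-bit.
double: tangent at (27, 36): λ = (3·27² + 40)/(2·36) ≡ 1/19. 19⁻¹ ≡ 14 (mod 53), so λ ≡ 1·14 ≡ 14.
  x = λ² - 27 - 27 = 196 - 54 ≡ 36; y = λ·(27 - 36) - 36 ≡ 50. → (36, 50)
double: tangent at (36, 50): λ = (3·36² + 40)/(2·50) ≡ 6/47. 47⁻¹ ≡ 44 (mod 53), so λ ≡ 6·44 ≡ 52.
  x = λ² - 36 - 36 = 2704 - 72 ≡ 35; y = λ·(36 - 35) - 50 ≡ 2. → (35, 2)
add Q: (35, 2) + (27, 36). λ = (36 - 2)/(27 - 35) ≡ 34/45 mod 53. 45⁻¹ ≡ 33 (mod 53), so λ ≡ 9.
  x = λ² - 35 - 27 = 81 - 62 ≡ 19; y = λ·(35 - 19) - 2 ≡ 36. → (19, 36)

(19, 36)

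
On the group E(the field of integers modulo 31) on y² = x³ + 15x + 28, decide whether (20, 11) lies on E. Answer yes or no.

no

y² = 11² ≡ 28; x³ + 15x + 28 = 8328 ≡ 20 (mod 31). 28 ≠ 20.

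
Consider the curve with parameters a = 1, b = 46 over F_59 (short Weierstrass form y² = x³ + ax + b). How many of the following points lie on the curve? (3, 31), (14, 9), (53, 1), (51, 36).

3

(3, 31): 31² ≡ 17, rhs ≡ 17 → on.
(14, 9): 9² ≡ 22, rhs ≡ 31 → off.
(53, 1): 1² ≡ 1, rhs ≡ 1 → on.
(51, 36): 36² ≡ 57, rhs ≡ 57 → on.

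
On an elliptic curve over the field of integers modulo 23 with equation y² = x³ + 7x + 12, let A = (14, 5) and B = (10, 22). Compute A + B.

(14, 5) + (10, 22). λ = (22 - 5)/(10 - 14) ≡ 17/19 mod 23. 19⁻¹ ≡ 17 (mod 23), so λ ≡ 13.
  x = λ² - 14 - 10 = 169 - 24 ≡ 7; y = λ·(14 - 7) - 5 ≡ 17. → (7, 17)

(7, 17)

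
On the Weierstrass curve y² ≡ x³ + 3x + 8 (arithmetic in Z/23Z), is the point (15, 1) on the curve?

y² = 1² ≡ 1; x³ + 3x + 8 = 3428 ≡ 1 (mod 23). 1 = 1.

yes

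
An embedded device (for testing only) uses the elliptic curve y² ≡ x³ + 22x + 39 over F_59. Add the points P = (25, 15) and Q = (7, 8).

(25, 15) + (7, 8). λ = (8 - 15)/(7 - 25) ≡ 52/41 mod 59. 41⁻¹ ≡ 36 (mod 59), so λ ≡ 43.
  x = λ² - 25 - 7 = 1849 - 32 ≡ 47; y = λ·(25 - 47) - 15 ≡ 42. → (47, 42)

(47, 42)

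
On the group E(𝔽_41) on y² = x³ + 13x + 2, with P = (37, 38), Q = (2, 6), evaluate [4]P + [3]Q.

First 4P:
Repeated addition: build up to 4P.
2P: tangent at (37, 38): λ = (3·37² + 13)/(2·38) ≡ 20/35. 35⁻¹ ≡ 34 (mod 41) since 35·34 = 1190 ≡ 1, so λ ≡ 20·34 ≡ 24.
  x = λ² - 37 - 37 = 576 - 74 ≡ 10; y = λ·(37 - 10) - 38 ≡ 36. → (10, 36)
3P: (10, 36) + (37, 38). λ = (38 - 36)/(37 - 10) ≡ 2/27 mod 41. 27⁻¹ ≡ 38 (mod 41), so λ ≡ 35.
  x = λ² - 10 - 37 = 1225 - 47 ≡ 30; y = λ·(10 - 30) - 36 ≡ 2. → (30, 2)
4P: (30, 2) + (37, 38). λ = (38 - 2)/(37 - 30) ≡ 36/7 mod 41. 7⁻¹ ≡ 6 (mod 41), so λ ≡ 11.
  x = λ² - 30 - 37 = 121 - 67 ≡ 13; y = λ·(30 - 13) - 2 ≡ 21. → (13, 21)
4P = (13, 21).
Next 3Q:
Repeated addition: build up to 3Q.
2Q: tangent at (2, 6): λ = (3·2² + 13)/(2·6) ≡ 25/12. 12⁻¹ ≡ 24 (mod 41), so λ ≡ 25·24 ≡ 26.
  x = λ² - 2 - 2 = 676 - 4 ≡ 16; y = λ·(2 - 16) - 6 ≡ 40. → (16, 40)
3Q: (16, 40) + (2, 6). λ = (6 - 40)/(2 - 16) ≡ 7/27 mod 41. 27⁻¹ ≡ 38 (mod 41), so λ ≡ 20.
  x = λ² - 16 - 2 = 400 - 18 ≡ 13; y = λ·(16 - 13) - 40 ≡ 20. → (13, 20)
3Q = (13, 20).
Finally 4P + 3Q:
(13, 21) + (13, 20): same x and y₁ ≡ -y₂, so the sum is O.

O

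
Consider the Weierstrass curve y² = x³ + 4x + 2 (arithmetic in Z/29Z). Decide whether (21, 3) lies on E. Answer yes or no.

y² = 3² ≡ 9; x³ + 4x + 2 = 9347 ≡ 9 (mod 29). 9 = 9.

yes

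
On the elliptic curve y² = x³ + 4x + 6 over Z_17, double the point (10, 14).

(16, 1)

tangent at (10, 14): λ = (3·10² + 4)/(2·14) ≡ 15/11. 11⁻¹ ≡ 14 (mod 17) since 11·14 = 154 ≡ 1, so λ ≡ 15·14 ≡ 6.
  x = λ² - 10 - 10 = 36 - 20 ≡ 16; y = λ·(10 - 16) - 14 ≡ 1. → (16, 1)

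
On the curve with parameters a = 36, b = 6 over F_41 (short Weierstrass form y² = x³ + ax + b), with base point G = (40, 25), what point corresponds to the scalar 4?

Repeated addition: build up to 4G.
2G: tangent at (40, 25): λ = (3·40² + 36)/(2·25) ≡ 39/9. 9⁻¹ ≡ 32 (mod 41), so λ ≡ 39·32 ≡ 18.
  x = λ² - 40 - 40 = 324 - 80 ≡ 39; y = λ·(40 - 39) - 25 ≡ 34. → (39, 34)
3G: (39, 34) + (40, 25). λ = (25 - 34)/(40 - 39) ≡ 32/1 mod 41. 1⁻¹ ≡ 1 (mod 41) since 1·1 = 1 ≡ 1, so λ ≡ 32.
  x = λ² - 39 - 40 = 1024 - 79 ≡ 2; y = λ·(39 - 2) - 34 ≡ 2. → (2, 2)
4G: (2, 2) + (40, 25). λ = (25 - 2)/(40 - 2) ≡ 23/38 mod 41. 38⁻¹ ≡ 27 (mod 41), so λ ≡ 6.
  x = λ² - 2 - 40 = 36 - 42 ≡ 35; y = λ·(2 - 35) - 2 ≡ 5. → (35, 5)

(35, 5)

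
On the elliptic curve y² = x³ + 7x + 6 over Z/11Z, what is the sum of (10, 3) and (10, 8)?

The two points share x = 10 and their y-coordinates satisfy 3 + 8 ≡ 0 (mod 11), so they are inverses. Their sum is the point at infinity.

O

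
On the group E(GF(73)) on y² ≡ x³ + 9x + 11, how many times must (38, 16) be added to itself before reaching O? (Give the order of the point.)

2P: tangent at (38, 16): λ = (3·38² + 9)/(2·16) ≡ 34/32. 32⁻¹ ≡ 16 (mod 73) since 32·16 = 512 ≡ 1, so λ ≡ 34·16 ≡ 33.
  x = λ² - 38 - 38 = 1089 - 76 ≡ 64; y = λ·(38 - 64) - 16 ≡ 2. → (64, 2)
3P: (64, 2) + (38, 16). λ = (16 - 2)/(38 - 64) ≡ 14/47 mod 73. 47⁻¹ ≡ 14 (mod 73), so λ ≡ 50.
  x = λ² - 64 - 38 = 2500 - 102 ≡ 62; y = λ·(64 - 62) - 2 ≡ 25. → (62, 25)
4P: (62, 25) + (38, 16). λ = (16 - 25)/(38 - 62) ≡ 64/49 mod 73. 49⁻¹ ≡ 3 (mod 73), so λ ≡ 46.
  x = λ² - 62 - 38 = 2116 - 100 ≡ 45; y = λ·(62 - 45) - 25 ≡ 27. → (45, 27)
5P: (45, 27) + (38, 16). λ = (16 - 27)/(38 - 45) ≡ 62/66 mod 73. 66⁻¹ ≡ 52 (mod 73) since 66·52 = 3432 ≡ 1, so λ ≡ 12.
  x = λ² - 45 - 38 = 144 - 83 ≡ 61; y = λ·(45 - 61) - 27 ≡ 0. → (61, 0)
6P: (61, 0) + (38, 16). λ = (16 - 0)/(38 - 61) ≡ 16/50 mod 73. 50⁻¹ ≡ 19 (mod 73), so λ ≡ 12.
  x = λ² - 61 - 38 = 144 - 99 ≡ 45; y = λ·(61 - 45) - 0 ≡ 46. → (45, 46)
7P: (45, 46) + (38, 16). λ = (16 - 46)/(38 - 45) ≡ 43/66 mod 73. 66⁻¹ ≡ 52 (mod 73), so λ ≡ 46.
  x = λ² - 45 - 38 = 2116 - 83 ≡ 62; y = λ·(45 - 62) - 46 ≡ 48. → (62, 48)
8P: (62, 48) + (38, 16). λ = (16 - 48)/(38 - 62) ≡ 41/49 mod 73. 49⁻¹ ≡ 3 (mod 73), so λ ≡ 50.
  x = λ² - 62 - 38 = 2500 - 100 ≡ 64; y = λ·(62 - 64) - 48 ≡ 71. → (64, 71)
9P: (64, 71) + (38, 16). λ = (16 - 71)/(38 - 64) ≡ 18/47 mod 73. 47⁻¹ ≡ 14 (mod 73), so λ ≡ 33.
  x = λ² - 64 - 38 = 1089 - 102 ≡ 38; y = λ·(64 - 38) - 71 ≡ 57. → (38, 57)
10P: (38, 57) + (38, 16): same x and y₁ ≡ -y₂, so the sum is O.
10P = O, so the order is 10.

10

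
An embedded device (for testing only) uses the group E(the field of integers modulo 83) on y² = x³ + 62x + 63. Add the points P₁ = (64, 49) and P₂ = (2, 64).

(64, 49) + (2, 64). λ = (64 - 49)/(2 - 64) ≡ 15/21 mod 83. 21⁻¹ ≡ 4 (mod 83), so λ ≡ 60.
  x = λ² - 64 - 2 = 3600 - 66 ≡ 48; y = λ·(64 - 48) - 49 ≡ 81. → (48, 81)

(48, 81)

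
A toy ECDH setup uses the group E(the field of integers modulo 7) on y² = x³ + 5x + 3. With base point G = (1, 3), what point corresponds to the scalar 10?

Repeated addition: build up to 10G.
2G: tangent at (1, 3): λ = (3·1² + 5)/(2·3) ≡ 1/6. 6⁻¹ ≡ 6 (mod 7) since 6·6 = 36 ≡ 1, so λ ≡ 1·6 ≡ 6.
  x = λ² - 1 - 1 = 36 - 2 ≡ 6; y = λ·(1 - 6) - 3 ≡ 2. → (6, 2)
3G: (6, 2) + (1, 3). λ = (3 - 2)/(1 - 6) ≡ 1/2 mod 7. 2⁻¹ ≡ 4 (mod 7) since 2·4 = 8 ≡ 1, so λ ≡ 4.
  x = λ² - 6 - 1 = 16 - 7 ≡ 2; y = λ·(6 - 2) - 2 ≡ 0. → (2, 0)
4G: (2, 0) + (1, 3). λ = (3 - 0)/(1 - 2) ≡ 3/6 mod 7. 6⁻¹ ≡ 6 (mod 7) since 6·6 = 36 ≡ 1, so λ ≡ 4.
  x = λ² - 2 - 1 = 16 - 3 ≡ 6; y = λ·(2 - 6) - 0 ≡ 5. → (6, 5)
5G: (6, 5) + (1, 3). λ = (3 - 5)/(1 - 6) ≡ 5/2 mod 7. 2⁻¹ ≡ 4 (mod 7) since 2·4 = 8 ≡ 1, so λ ≡ 6.
  x = λ² - 6 - 1 = 36 - 7 ≡ 1; y = λ·(6 - 1) - 5 ≡ 4. → (1, 4)
6G: (1, 4) + (1, 3): same x and y₁ ≡ -y₂, so the sum is 𝒪.
7G: 𝒪 + (1, 3) = (1, 3) (identity).
8G: tangent at (1, 3): λ = (3·1² + 5)/(2·3) ≡ 1/6. 6⁻¹ ≡ 6 (mod 7), so λ ≡ 1·6 ≡ 6.
  x = λ² - 1 - 1 = 36 - 2 ≡ 6; y = λ·(1 - 6) - 3 ≡ 2. → (6, 2)
9G: (6, 2) + (1, 3). λ = (3 - 2)/(1 - 6) ≡ 1/2 mod 7. 2⁻¹ ≡ 4 (mod 7), so λ ≡ 4.
  x = λ² - 6 - 1 = 16 - 7 ≡ 2; y = λ·(6 - 2) - 2 ≡ 0. → (2, 0)
10G: (2, 0) + (1, 3). λ = (3 - 0)/(1 - 2) ≡ 3/6 mod 7. 6⁻¹ ≡ 6 (mod 7), so λ ≡ 4.
  x = λ² - 2 - 1 = 16 - 3 ≡ 6; y = λ·(2 - 6) - 0 ≡ 5. → (6, 5)

(6, 5)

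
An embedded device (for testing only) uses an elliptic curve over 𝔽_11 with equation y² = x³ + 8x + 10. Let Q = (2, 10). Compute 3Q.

(10, 10)

Repeated addition: build up to 3Q.
2Q: tangent at (2, 10): λ = (3·2² + 8)/(2·10) ≡ 9/9. 9⁻¹ ≡ 5 (mod 11) since 9·5 = 45 ≡ 1, so λ ≡ 9·5 ≡ 1.
  x = λ² - 2 - 2 = 1 - 4 ≡ 8; y = λ·(2 - 8) - 10 ≡ 6. → (8, 6)
3Q: (8, 6) + (2, 10). λ = (10 - 6)/(2 - 8) ≡ 4/5 mod 11. 5⁻¹ ≡ 9 (mod 11), so λ ≡ 3.
  x = λ² - 8 - 2 = 9 - 10 ≡ 10; y = λ·(8 - 10) - 6 ≡ 10. → (10, 10)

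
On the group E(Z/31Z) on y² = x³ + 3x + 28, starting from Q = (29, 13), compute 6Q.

(27, 13)

Repeated addition: build up to 6Q.
2Q: tangent at (29, 13): λ = (3·29² + 3)/(2·13) ≡ 15/26. 26⁻¹ ≡ 6 (mod 31), so λ ≡ 15·6 ≡ 28.
  x = λ² - 29 - 29 = 784 - 58 ≡ 13; y = λ·(29 - 13) - 13 ≡ 1. → (13, 1)
3Q: (13, 1) + (29, 13). λ = (13 - 1)/(29 - 13) ≡ 12/16 mod 31. 16⁻¹ ≡ 2 (mod 31) since 16·2 = 32 ≡ 1, so λ ≡ 24.
  x = λ² - 13 - 29 = 576 - 42 ≡ 7; y = λ·(13 - 7) - 1 ≡ 19. → (7, 19)
4Q: (7, 19) + (29, 13). λ = (13 - 19)/(29 - 7) ≡ 25/22 mod 31. 22⁻¹ ≡ 24 (mod 31) since 22·24 = 528 ≡ 1, so λ ≡ 11.
  x = λ² - 7 - 29 = 121 - 36 ≡ 23; y = λ·(7 - 23) - 19 ≡ 22. → (23, 22)
5Q: (23, 22) + (29, 13). λ = (13 - 22)/(29 - 23) ≡ 22/6 mod 31. 6⁻¹ ≡ 26 (mod 31), so λ ≡ 14.
  x = λ² - 23 - 29 = 196 - 52 ≡ 20; y = λ·(23 - 20) - 22 ≡ 20. → (20, 20)
6Q: (20, 20) + (29, 13). λ = (13 - 20)/(29 - 20) ≡ 24/9 mod 31. 9⁻¹ ≡ 7 (mod 31), so λ ≡ 13.
  x = λ² - 20 - 29 = 169 - 49 ≡ 27; y = λ·(20 - 27) - 20 ≡ 13. → (27, 13)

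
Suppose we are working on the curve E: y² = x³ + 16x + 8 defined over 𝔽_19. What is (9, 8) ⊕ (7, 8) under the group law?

(9, 8) + (7, 8). λ = (8 - 8)/(7 - 9) ≡ 0/17 mod 19. 17⁻¹ ≡ 9 (mod 19) since 17·9 = 153 ≡ 1, so λ ≡ 0.
  x = λ² - 9 - 7 = 0 - 16 ≡ 3; y = λ·(9 - 3) - 8 ≡ 11. → (3, 11)

(3, 11)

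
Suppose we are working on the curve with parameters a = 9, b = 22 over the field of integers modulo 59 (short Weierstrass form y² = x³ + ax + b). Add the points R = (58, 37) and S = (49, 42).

(58, 37) + (49, 42). λ = (42 - 37)/(49 - 58) ≡ 5/50 mod 59. 50⁻¹ ≡ 13 (mod 59), so λ ≡ 6.
  x = λ² - 58 - 49 = 36 - 107 ≡ 47; y = λ·(58 - 47) - 37 ≡ 29. → (47, 29)

(47, 29)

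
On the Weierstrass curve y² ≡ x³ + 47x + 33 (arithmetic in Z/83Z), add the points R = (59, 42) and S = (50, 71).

(10, 3)

(59, 42) + (50, 71). λ = (71 - 42)/(50 - 59) ≡ 29/74 mod 83. 74⁻¹ ≡ 46 (mod 83), so λ ≡ 6.
  x = λ² - 59 - 50 = 36 - 109 ≡ 10; y = λ·(59 - 10) - 42 ≡ 3. → (10, 3)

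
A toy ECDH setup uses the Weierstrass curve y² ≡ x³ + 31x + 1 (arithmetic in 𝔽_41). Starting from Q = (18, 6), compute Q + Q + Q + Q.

(12, 16)

Repeated addition: build up to 4Q.
2Q: tangent at (18, 6): λ = (3·18² + 31)/(2·6) ≡ 19/12. 12⁻¹ ≡ 24 (mod 41), so λ ≡ 19·24 ≡ 5.
  x = λ² - 18 - 18 = 25 - 36 ≡ 30; y = λ·(18 - 30) - 6 ≡ 16. → (30, 16)
3Q: (30, 16) + (18, 6). λ = (6 - 16)/(18 - 30) ≡ 31/29 mod 41. 29⁻¹ ≡ 17 (mod 41), so λ ≡ 35.
  x = λ² - 30 - 18 = 1225 - 48 ≡ 29; y = λ·(30 - 29) - 16 ≡ 19. → (29, 19)
4Q: (29, 19) + (18, 6). λ = (6 - 19)/(18 - 29) ≡ 28/30 mod 41. 30⁻¹ ≡ 26 (mod 41), so λ ≡ 31.
  x = λ² - 29 - 18 = 961 - 47 ≡ 12; y = λ·(29 - 12) - 19 ≡ 16. → (12, 16)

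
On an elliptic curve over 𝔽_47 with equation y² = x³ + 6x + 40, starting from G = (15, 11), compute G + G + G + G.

Double-and-add on 4 = (100)₂. Start with G = (15, 11) for the leading 1-bit.
double: tangent at (15, 11): λ = (3·15² + 6)/(2·11) ≡ 23/22. 22⁻¹ ≡ 15 (mod 47), so λ ≡ 23·15 ≡ 16.
  x = λ² - 15 - 15 = 256 - 30 ≡ 38; y = λ·(15 - 38) - 11 ≡ 44. → (38, 44)
double: tangent at (38, 44): λ = (3·38² + 6)/(2·44) ≡ 14/41. 41⁻¹ ≡ 39 (mod 47), so λ ≡ 14·39 ≡ 29.
  x = λ² - 38 - 38 = 841 - 76 ≡ 13; y = λ·(38 - 13) - 44 ≡ 23. → (13, 23)

(13, 23)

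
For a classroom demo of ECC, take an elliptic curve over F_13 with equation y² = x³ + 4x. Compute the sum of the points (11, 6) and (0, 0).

(11, 6) + (0, 0). λ = (0 - 6)/(0 - 11) ≡ 7/2 mod 13. 2⁻¹ ≡ 7 (mod 13), so λ ≡ 10.
  x = λ² - 11 - 0 = 100 - 11 ≡ 11; y = λ·(11 - 11) - 6 ≡ 7. → (11, 7)

(11, 7)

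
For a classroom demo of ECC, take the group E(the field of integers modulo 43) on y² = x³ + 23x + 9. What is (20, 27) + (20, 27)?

tangent at (20, 27): λ = (3·20² + 23)/(2·27) ≡ 19/11. 11⁻¹ ≡ 4 (mod 43), so λ ≡ 19·4 ≡ 33.
  x = λ² - 20 - 20 = 1089 - 40 ≡ 17; y = λ·(20 - 17) - 27 ≡ 29. → (17, 29)

(17, 29)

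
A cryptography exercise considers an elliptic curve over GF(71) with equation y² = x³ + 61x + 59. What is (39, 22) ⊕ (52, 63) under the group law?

(37, 28)

(39, 22) + (52, 63). λ = (63 - 22)/(52 - 39) ≡ 41/13 mod 71. 13⁻¹ ≡ 11 (mod 71), so λ ≡ 25.
  x = λ² - 39 - 52 = 625 - 91 ≡ 37; y = λ·(39 - 37) - 22 ≡ 28. → (37, 28)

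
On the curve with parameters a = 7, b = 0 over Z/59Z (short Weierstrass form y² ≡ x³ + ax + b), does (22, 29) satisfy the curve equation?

no

y² = 29² ≡ 15; x³ + 7x + 0 = 10802 ≡ 5 (mod 59). 15 ≠ 5.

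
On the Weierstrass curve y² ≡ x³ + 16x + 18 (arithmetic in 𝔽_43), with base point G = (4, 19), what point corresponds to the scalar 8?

Repeated addition: build up to 8G.
2G: tangent at (4, 19): λ = (3·4² + 16)/(2·19) ≡ 21/38. 38⁻¹ ≡ 17 (mod 43), so λ ≡ 21·17 ≡ 13.
  x = λ² - 4 - 4 = 169 - 8 ≡ 32; y = λ·(4 - 32) - 19 ≡ 4. → (32, 4)
3G: (32, 4) + (4, 19). λ = (19 - 4)/(4 - 32) ≡ 15/15 mod 43. 15⁻¹ ≡ 23 (mod 43) since 15·23 = 345 ≡ 1, so λ ≡ 1.
  x = λ² - 32 - 4 = 1 - 36 ≡ 8; y = λ·(32 - 8) - 4 ≡ 20. → (8, 20)
4G: (8, 20) + (4, 19). λ = (19 - 20)/(4 - 8) ≡ 42/39 mod 43. 39⁻¹ ≡ 32 (mod 43) since 39·32 = 1248 ≡ 1, so λ ≡ 11.
  x = λ² - 8 - 4 = 121 - 12 ≡ 23; y = λ·(8 - 23) - 20 ≡ 30. → (23, 30)
5G: (23, 30) + (4, 19). λ = (19 - 30)/(4 - 23) ≡ 32/24 mod 43. 24⁻¹ ≡ 9 (mod 43), so λ ≡ 30.
  x = λ² - 23 - 4 = 900 - 27 ≡ 13; y = λ·(23 - 13) - 30 ≡ 12. → (13, 12)
6G: (13, 12) + (4, 19). λ = (19 - 12)/(4 - 13) ≡ 7/34 mod 43. 34⁻¹ ≡ 19 (mod 43) since 34·19 = 646 ≡ 1, so λ ≡ 4.
  x = λ² - 13 - 4 = 16 - 17 ≡ 42; y = λ·(13 - 42) - 12 ≡ 1. → (42, 1)
7G: (42, 1) + (4, 19). λ = (19 - 1)/(4 - 42) ≡ 18/5 mod 43. 5⁻¹ ≡ 26 (mod 43) since 5·26 = 130 ≡ 1, so λ ≡ 38.
  x = λ² - 42 - 4 = 1444 - 46 ≡ 22; y = λ·(42 - 22) - 1 ≡ 28. → (22, 28)
8G: (22, 28) + (4, 19). λ = (19 - 28)/(4 - 22) ≡ 34/25 mod 43. 25⁻¹ ≡ 31 (mod 43) since 25·31 = 775 ≡ 1, so λ ≡ 22.
  x = λ² - 22 - 4 = 484 - 26 ≡ 28; y = λ·(22 - 28) - 28 ≡ 12. → (28, 12)

(28, 12)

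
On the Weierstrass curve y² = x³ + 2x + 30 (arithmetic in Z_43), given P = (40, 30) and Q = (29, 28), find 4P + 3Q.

First 4P:
Double-and-add on 4 = (100)₂. Start with P = (40, 30) for the leading 1-bit.
double: tangent at (40, 30): λ = (3·40² + 2)/(2·30) ≡ 29/17. 17⁻¹ ≡ 38 (mod 43), so λ ≡ 29·38 ≡ 27.
  x = λ² - 40 - 40 = 729 - 80 ≡ 4; y = λ·(40 - 4) - 30 ≡ 39. → (4, 39)
double: tangent at (4, 39): λ = (3·4² + 2)/(2·39) ≡ 7/35. 35⁻¹ ≡ 16 (mod 43), so λ ≡ 7·16 ≡ 26.
  x = λ² - 4 - 4 = 676 - 8 ≡ 23; y = λ·(4 - 23) - 39 ≡ 26. → (23, 26)
4P = (23, 26).
Next 3Q:
Repeated addition: build up to 3Q.
2Q: tangent at (29, 28): λ = (3·29² + 2)/(2·28) ≡ 31/13. 13⁻¹ ≡ 10 (mod 43), so λ ≡ 31·10 ≡ 9.
  x = λ² - 29 - 29 = 81 - 58 ≡ 23; y = λ·(29 - 23) - 28 ≡ 26. → (23, 26)
3Q: (23, 26) + (29, 28). λ = (28 - 26)/(29 - 23) ≡ 2/6 mod 43. 6⁻¹ ≡ 36 (mod 43) since 6·36 = 216 ≡ 1, so λ ≡ 29.
  x = λ² - 23 - 29 = 841 - 52 ≡ 15; y = λ·(23 - 15) - 26 ≡ 34. → (15, 34)
3Q = (15, 34).
Finally 4P + 3Q:
(23, 26) + (15, 34). λ = (34 - 26)/(15 - 23) ≡ 8/35 mod 43. 35⁻¹ ≡ 16 (mod 43), so λ ≡ 42.
  x = λ² - 23 - 15 = 1764 - 38 ≡ 6; y = λ·(23 - 6) - 26 ≡ 0. → (6, 0)

(6, 0)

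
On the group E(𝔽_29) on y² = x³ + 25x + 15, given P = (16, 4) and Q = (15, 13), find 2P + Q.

First 2P:
Repeated addition: build up to 2P.
2P: tangent at (16, 4): λ = (3·16² + 25)/(2·4) ≡ 10/8. 8⁻¹ ≡ 11 (mod 29), so λ ≡ 10·11 ≡ 23.
  x = λ² - 16 - 16 = 529 - 32 ≡ 4; y = λ·(16 - 4) - 4 ≡ 11. → (4, 11)
2P = (4, 11).
Finally 2P + Q:
(4, 11) + (15, 13). λ = (13 - 11)/(15 - 4) ≡ 2/11 mod 29. 11⁻¹ ≡ 8 (mod 29), so λ ≡ 16.
  x = λ² - 4 - 15 = 256 - 19 ≡ 5; y = λ·(4 - 5) - 11 ≡ 2. → (5, 2)

(5, 2)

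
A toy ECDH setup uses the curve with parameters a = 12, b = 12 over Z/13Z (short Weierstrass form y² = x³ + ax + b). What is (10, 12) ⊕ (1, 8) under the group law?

(3, 7)

(10, 12) + (1, 8). λ = (8 - 12)/(1 - 10) ≡ 9/4 mod 13. 4⁻¹ ≡ 10 (mod 13) since 4·10 = 40 ≡ 1, so λ ≡ 12.
  x = λ² - 10 - 1 = 144 - 11 ≡ 3; y = λ·(10 - 3) - 12 ≡ 7. → (3, 7)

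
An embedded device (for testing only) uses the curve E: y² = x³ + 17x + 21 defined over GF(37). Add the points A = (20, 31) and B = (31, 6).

(20, 31) + (31, 6). λ = (6 - 31)/(31 - 20) ≡ 12/11 mod 37. 11⁻¹ ≡ 27 (mod 37) since 11·27 = 297 ≡ 1, so λ ≡ 28.
  x = λ² - 20 - 31 = 784 - 51 ≡ 30; y = λ·(20 - 30) - 31 ≡ 22. → (30, 22)

(30, 22)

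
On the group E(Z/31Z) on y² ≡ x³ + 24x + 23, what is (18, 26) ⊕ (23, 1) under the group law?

(15, 21)

(18, 26) + (23, 1). λ = (1 - 26)/(23 - 18) ≡ 6/5 mod 31. 5⁻¹ ≡ 25 (mod 31) since 5·25 = 125 ≡ 1, so λ ≡ 26.
  x = λ² - 18 - 23 = 676 - 41 ≡ 15; y = λ·(18 - 15) - 26 ≡ 21. → (15, 21)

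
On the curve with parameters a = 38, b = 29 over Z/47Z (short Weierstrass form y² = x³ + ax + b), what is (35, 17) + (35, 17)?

tangent at (35, 17): λ = (3·35² + 38)/(2·17) ≡ 0/34. 34⁻¹ ≡ 18 (mod 47), so λ ≡ 0·18 ≡ 0.
  x = λ² - 35 - 35 = 0 - 70 ≡ 24; y = λ·(35 - 24) - 17 ≡ 30. → (24, 30)

(24, 30)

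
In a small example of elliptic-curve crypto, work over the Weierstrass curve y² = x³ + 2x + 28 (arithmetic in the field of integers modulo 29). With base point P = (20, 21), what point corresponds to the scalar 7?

Repeated addition: build up to 7P.
2P: tangent at (20, 21): λ = (3·20² + 2)/(2·21) ≡ 13/13. 13⁻¹ ≡ 9 (mod 29), so λ ≡ 13·9 ≡ 1.
  x = λ² - 20 - 20 = 1 - 40 ≡ 19; y = λ·(20 - 19) - 21 ≡ 9. → (19, 9)
3P: (19, 9) + (20, 21). λ = (21 - 9)/(20 - 19) ≡ 12/1 mod 29. 1⁻¹ ≡ 1 (mod 29), so λ ≡ 12.
  x = λ² - 19 - 20 = 144 - 39 ≡ 18; y = λ·(19 - 18) - 9 ≡ 3. → (18, 3)
4P: (18, 3) + (20, 21). λ = (21 - 3)/(20 - 18) ≡ 18/2 mod 29. 2⁻¹ ≡ 15 (mod 29), so λ ≡ 9.
  x = λ² - 18 - 20 = 81 - 38 ≡ 14; y = λ·(18 - 14) - 3 ≡ 4. → (14, 4)
5P: (14, 4) + (20, 21). λ = (21 - 4)/(20 - 14) ≡ 17/6 mod 29. 6⁻¹ ≡ 5 (mod 29) since 6·5 = 30 ≡ 1, so λ ≡ 27.
  x = λ² - 14 - 20 = 729 - 34 ≡ 28; y = λ·(14 - 28) - 4 ≡ 24. → (28, 24)
6P: (28, 24) + (20, 21). λ = (21 - 24)/(20 - 28) ≡ 26/21 mod 29. 21⁻¹ ≡ 18 (mod 29), so λ ≡ 4.
  x = λ² - 28 - 20 = 16 - 48 ≡ 26; y = λ·(28 - 26) - 24 ≡ 13. → (26, 13)
7P: (26, 13) + (20, 21). λ = (21 - 13)/(20 - 26) ≡ 8/23 mod 29. 23⁻¹ ≡ 24 (mod 29), so λ ≡ 18.
  x = λ² - 26 - 20 = 324 - 46 ≡ 17; y = λ·(26 - 17) - 13 ≡ 4. → (17, 4)

(17, 4)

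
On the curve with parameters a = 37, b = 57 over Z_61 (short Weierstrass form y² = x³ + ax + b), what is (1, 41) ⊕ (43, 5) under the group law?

(1, 41) + (43, 5). λ = (5 - 41)/(43 - 1) ≡ 25/42 mod 61. 42⁻¹ ≡ 16 (mod 61) since 42·16 = 672 ≡ 1, so λ ≡ 34.
  x = λ² - 1 - 43 = 1156 - 44 ≡ 14; y = λ·(1 - 14) - 41 ≡ 5. → (14, 5)

(14, 5)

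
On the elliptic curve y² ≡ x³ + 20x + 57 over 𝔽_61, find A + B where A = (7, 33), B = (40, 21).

(59, 58)

(7, 33) + (40, 21). λ = (21 - 33)/(40 - 7) ≡ 49/33 mod 61. 33⁻¹ ≡ 37 (mod 61), so λ ≡ 44.
  x = λ² - 7 - 40 = 1936 - 47 ≡ 59; y = λ·(7 - 59) - 33 ≡ 58. → (59, 58)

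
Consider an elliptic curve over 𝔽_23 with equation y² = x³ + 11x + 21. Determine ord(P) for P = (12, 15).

2P: tangent at (12, 15): λ = (3·12² + 11)/(2·15) ≡ 6/7. 7⁻¹ ≡ 10 (mod 23) since 7·10 = 70 ≡ 1, so λ ≡ 6·10 ≡ 14.
  x = λ² - 12 - 12 = 196 - 24 ≡ 11; y = λ·(12 - 11) - 15 ≡ 22. → (11, 22)
3P: (11, 22) + (12, 15). λ = (15 - 22)/(12 - 11) ≡ 16/1 mod 23. 1⁻¹ ≡ 1 (mod 23), so λ ≡ 16.
  x = λ² - 11 - 12 = 256 - 23 ≡ 3; y = λ·(11 - 3) - 22 ≡ 14. → (3, 14)
4P: (3, 14) + (12, 15). λ = (15 - 14)/(12 - 3) ≡ 1/9 mod 23. 9⁻¹ ≡ 18 (mod 23) since 9·18 = 162 ≡ 1, so λ ≡ 18.
  x = λ² - 3 - 12 = 324 - 15 ≡ 10; y = λ·(3 - 10) - 14 ≡ 21. → (10, 21)
5P: (10, 21) + (12, 15). λ = (15 - 21)/(12 - 10) ≡ 17/2 mod 23. 2⁻¹ ≡ 12 (mod 23) since 2·12 = 24 ≡ 1, so λ ≡ 20.
  x = λ² - 10 - 12 = 400 - 22 ≡ 10; y = λ·(10 - 10) - 21 ≡ 2. → (10, 2)
6P: (10, 2) + (12, 15). λ = (15 - 2)/(12 - 10) ≡ 13/2 mod 23. 2⁻¹ ≡ 12 (mod 23), so λ ≡ 18.
  x = λ² - 10 - 12 = 324 - 22 ≡ 3; y = λ·(10 - 3) - 2 ≡ 9. → (3, 9)
7P: (3, 9) + (12, 15). λ = (15 - 9)/(12 - 3) ≡ 6/9 mod 23. 9⁻¹ ≡ 18 (mod 23), so λ ≡ 16.
  x = λ² - 3 - 12 = 256 - 15 ≡ 11; y = λ·(3 - 11) - 9 ≡ 1. → (11, 1)
8P: (11, 1) + (12, 15). λ = (15 - 1)/(12 - 11) ≡ 14/1 mod 23. 1⁻¹ ≡ 1 (mod 23), so λ ≡ 14.
  x = λ² - 11 - 12 = 196 - 23 ≡ 12; y = λ·(11 - 12) - 1 ≡ 8. → (12, 8)
9P: (12, 8) + (12, 15): same x and y₁ ≡ -y₂, so the sum is the point at infinity.
9P = the point at infinity, so the order is 9.

9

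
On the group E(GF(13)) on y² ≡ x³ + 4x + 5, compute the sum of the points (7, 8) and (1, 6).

(8, 9)

(7, 8) + (1, 6). λ = (6 - 8)/(1 - 7) ≡ 11/7 mod 13. 7⁻¹ ≡ 2 (mod 13), so λ ≡ 9.
  x = λ² - 7 - 1 = 81 - 8 ≡ 8; y = λ·(7 - 8) - 8 ≡ 9. → (8, 9)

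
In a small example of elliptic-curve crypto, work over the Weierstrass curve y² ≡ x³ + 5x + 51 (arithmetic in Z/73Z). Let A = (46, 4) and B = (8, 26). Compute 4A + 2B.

(5, 36)

First 4A:
Repeated addition: build up to 4A.
2A: tangent at (46, 4): λ = (3·46² + 5)/(2·4) ≡ 2/8. 8⁻¹ ≡ 64 (mod 73), so λ ≡ 2·64 ≡ 55.
  x = λ² - 46 - 46 = 3025 - 92 ≡ 13; y = λ·(46 - 13) - 4 ≡ 59. → (13, 59)
3A: (13, 59) + (46, 4). λ = (4 - 59)/(46 - 13) ≡ 18/33 mod 73. 33⁻¹ ≡ 31 (mod 73) since 33·31 = 1023 ≡ 1, so λ ≡ 47.
  x = λ² - 13 - 46 = 2209 - 59 ≡ 33; y = λ·(13 - 33) - 59 ≡ 23. → (33, 23)
4A: (33, 23) + (46, 4). λ = (4 - 23)/(46 - 33) ≡ 54/13 mod 73. 13⁻¹ ≡ 45 (mod 73), so λ ≡ 21.
  x = λ² - 33 - 46 = 441 - 79 ≡ 70; y = λ·(33 - 70) - 23 ≡ 3. → (70, 3)
4A = (70, 3).
Next 2B:
Repeated addition: build up to 2B.
2B: tangent at (8, 26): λ = (3·8² + 5)/(2·26) ≡ 51/52. 52⁻¹ ≡ 66 (mod 73), so λ ≡ 51·66 ≡ 8.
  x = λ² - 8 - 8 = 64 - 16 ≡ 48; y = λ·(8 - 48) - 26 ≡ 19. → (48, 19)
2B = (48, 19).
Finally 4A + 2B:
(70, 3) + (48, 19). λ = (19 - 3)/(48 - 70) ≡ 16/51 mod 73. 51⁻¹ ≡ 63 (mod 73) since 51·63 = 3213 ≡ 1, so λ ≡ 59.
  x = λ² - 70 - 48 = 3481 - 118 ≡ 5; y = λ·(70 - 5) - 3 ≡ 36. → (5, 36)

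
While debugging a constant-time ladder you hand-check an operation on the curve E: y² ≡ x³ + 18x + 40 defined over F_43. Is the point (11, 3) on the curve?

y² = 3² ≡ 9; x³ + 18x + 40 = 1569 ≡ 21 (mod 43). 9 ≠ 21.

no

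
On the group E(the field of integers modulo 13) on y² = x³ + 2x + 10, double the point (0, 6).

(4, 2)

tangent at (0, 6): λ = (3·0² + 2)/(2·6) ≡ 2/12. 12⁻¹ ≡ 12 (mod 13), so λ ≡ 2·12 ≡ 11.
  x = λ² - 0 - 0 = 121 - 0 ≡ 4; y = λ·(0 - 4) - 6 ≡ 2. → (4, 2)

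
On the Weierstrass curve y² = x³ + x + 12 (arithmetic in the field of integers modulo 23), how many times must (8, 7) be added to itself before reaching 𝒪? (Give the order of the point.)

2P: tangent at (8, 7): λ = (3·8² + 1)/(2·7) ≡ 9/14. 14⁻¹ ≡ 5 (mod 23), so λ ≡ 9·5 ≡ 22.
  x = λ² - 8 - 8 = 484 - 16 ≡ 8; y = λ·(8 - 8) - 7 ≡ 16. → (8, 16)
3P: (8, 16) + (8, 7): same x and y₁ ≡ -y₂, so the sum is 𝒪.
3P = 𝒪, so the order is 3.

3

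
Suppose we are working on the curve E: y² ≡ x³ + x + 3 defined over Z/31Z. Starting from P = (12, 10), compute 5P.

(30, 30)

Double-and-add on 5 = (101)₂. Start with P = (12, 10) for the leading 1-bit.
double: tangent at (12, 10): λ = (3·12² + 1)/(2·10) ≡ 30/20. 20⁻¹ ≡ 14 (mod 31), so λ ≡ 30·14 ≡ 17.
  x = λ² - 12 - 12 = 289 - 24 ≡ 17; y = λ·(12 - 17) - 10 ≡ 29. → (17, 29)
double: tangent at (17, 29): λ = (3·17² + 1)/(2·29) ≡ 0/27. 27⁻¹ ≡ 23 (mod 31), so λ ≡ 0·23 ≡ 0.
  x = λ² - 17 - 17 = 0 - 34 ≡ 28; y = λ·(17 - 28) - 29 ≡ 2. → (28, 2)
add P: (28, 2) + (12, 10). λ = (10 - 2)/(12 - 28) ≡ 8/15 mod 31. 15⁻¹ ≡ 29 (mod 31), so λ ≡ 15.
  x = λ² - 28 - 12 = 225 - 40 ≡ 30; y = λ·(28 - 30) - 2 ≡ 30. → (30, 30)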